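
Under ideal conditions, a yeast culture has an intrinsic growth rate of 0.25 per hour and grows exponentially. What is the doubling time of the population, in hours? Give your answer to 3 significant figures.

Doubling time t_d = ln(2)/r = 0.6931/0.25 = 2.7726.

2.77 hours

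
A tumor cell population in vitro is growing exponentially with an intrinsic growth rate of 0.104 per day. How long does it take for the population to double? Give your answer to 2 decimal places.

6.66 days

Doubling time t_d = ln(2)/r = 0.6931/0.104 = 6.6649.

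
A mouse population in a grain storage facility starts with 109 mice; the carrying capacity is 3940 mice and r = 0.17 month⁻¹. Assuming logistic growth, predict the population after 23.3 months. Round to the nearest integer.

2360 mice

A = (K − N₀)/N₀ = (3940 − 109)/109 = 35.147.
N(t) = K/(1 + A·e^(−rt)) = 3940/(1 + 35.147×e^(−0.17×23.3)).
e^(−3.961) = 0.019044; denominator = 1 + 35.147×0.019044 = 1.6693.
N = 3940/1.6693 = 2360.22.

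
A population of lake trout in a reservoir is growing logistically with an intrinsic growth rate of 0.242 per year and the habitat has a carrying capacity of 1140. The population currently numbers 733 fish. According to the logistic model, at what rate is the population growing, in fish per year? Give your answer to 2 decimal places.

63.33 fish per year

dN/dt = rN(1 − N/K) = 0.242 × 733 × (1 − 733/1140).
1 − 733/1140 = 0.35702; dN/dt = 0.242 × 733 × 0.35702 = 63.33.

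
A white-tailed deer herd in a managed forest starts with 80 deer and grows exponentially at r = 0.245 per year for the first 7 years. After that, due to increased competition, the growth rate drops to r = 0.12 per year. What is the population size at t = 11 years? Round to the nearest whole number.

718 deer

Phase 1: N(7) = 80·e^(0.245×7) = 80·e^1.715 = 444.534.
Phase 2 runs for 11 − 7 = 4 years at r = 0.12.
N(11) = 444.534·e^(0.12×4) = 444.534·e^0.48 = 718.4.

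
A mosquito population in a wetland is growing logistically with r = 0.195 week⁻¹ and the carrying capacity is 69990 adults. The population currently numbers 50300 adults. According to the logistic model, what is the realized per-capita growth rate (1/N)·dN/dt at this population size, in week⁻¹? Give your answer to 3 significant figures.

0.0549 per week

(1/N)·dN/dt = r(1 − N/K) = 0.195 × (1 − 50300/69990).
= 0.195 × 0.28133 = 0.054859.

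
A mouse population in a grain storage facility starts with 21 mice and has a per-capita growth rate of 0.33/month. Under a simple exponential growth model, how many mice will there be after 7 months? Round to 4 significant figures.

N(t) = N₀·e^(rt) = 21 × e^(0.33×7) = 21 × e^2.31.
e^2.31 ≈ 10.074, so N ≈ 21 × 10.074 = 211.563.

211.6 mice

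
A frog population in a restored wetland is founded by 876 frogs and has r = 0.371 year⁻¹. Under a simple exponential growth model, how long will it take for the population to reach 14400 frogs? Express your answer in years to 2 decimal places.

7.55 years

Set N₀·e^(rt) = 14400: e^(0.371·t) = 14400/876 = 16.438.
0.371·t = ln(16.438) = 2.7996, so t = 2.7996/0.371 = 7.5461.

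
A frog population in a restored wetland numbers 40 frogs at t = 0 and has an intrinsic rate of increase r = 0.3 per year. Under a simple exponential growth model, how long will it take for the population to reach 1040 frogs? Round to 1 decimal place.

Set N₀·e^(rt) = 1040: e^(0.3·t) = 1040/40 = 26.
0.3·t = ln(26) = 3.2581, so t = 3.2581/0.3 = 10.86.

10.9 years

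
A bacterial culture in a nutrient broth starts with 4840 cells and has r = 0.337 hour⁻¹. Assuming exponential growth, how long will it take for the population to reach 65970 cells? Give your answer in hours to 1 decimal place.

Set N₀·e^(rt) = 65970: e^(0.337·t) = 65970/4840 = 13.63.
0.337·t = ln(13.63) = 2.6123, so t = 2.6123/0.337 = 7.7516.

7.8 hours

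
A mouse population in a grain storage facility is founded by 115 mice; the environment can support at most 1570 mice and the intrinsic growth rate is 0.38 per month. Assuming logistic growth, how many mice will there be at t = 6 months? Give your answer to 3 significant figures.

A = (K − N₀)/N₀ = (1570 − 115)/115 = 12.652.
N(t) = K/(1 + A·e^(−rt)) = 1570/(1 + 12.652×e^(−0.38×6)).
e^(−2.28) = 0.10228; denominator = 1 + 12.652×0.10228 = 2.2941.
N = 1570/2.2941 = 684.359.

684 mice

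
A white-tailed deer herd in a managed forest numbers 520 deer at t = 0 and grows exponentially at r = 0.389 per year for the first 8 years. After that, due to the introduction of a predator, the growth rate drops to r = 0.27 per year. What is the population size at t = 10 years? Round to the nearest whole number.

20047 deer

Phase 1: N(8) = 520·e^(0.389×8) = 520·e^3.112 = 11682.3.
Phase 2 runs for 10 − 8 = 2 years at r = 0.27.
N(10) = 11682.3·e^(0.27×2) = 11682.3·e^0.54 = 20046.9.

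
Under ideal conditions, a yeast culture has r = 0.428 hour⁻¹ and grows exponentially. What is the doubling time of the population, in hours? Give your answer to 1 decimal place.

Doubling time t_d = ln(2)/r = 0.6931/0.428 = 1.6195.

1.6 hours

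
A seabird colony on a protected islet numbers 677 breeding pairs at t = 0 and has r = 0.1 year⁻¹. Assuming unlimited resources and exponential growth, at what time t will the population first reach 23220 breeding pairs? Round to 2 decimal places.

Set N₀·e^(rt) = 23220: e^(0.1·t) = 23220/677 = 34.298.
0.1·t = ln(34.298) = 3.5351, so t = 3.5351/0.1 = 35.351.

35.35 years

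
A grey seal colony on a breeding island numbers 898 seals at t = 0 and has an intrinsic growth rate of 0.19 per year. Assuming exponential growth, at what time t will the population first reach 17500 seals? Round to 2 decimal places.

15.63 years

Set N₀·e^(rt) = 17500: e^(0.19·t) = 17500/898 = 19.488.
0.19·t = ln(19.488) = 2.9698, so t = 2.9698/0.19 = 15.63.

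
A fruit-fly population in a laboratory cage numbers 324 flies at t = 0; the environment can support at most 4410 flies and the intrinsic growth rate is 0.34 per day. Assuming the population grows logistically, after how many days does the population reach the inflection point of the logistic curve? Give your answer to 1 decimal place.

7.5 days

Logistic growth is fastest at N = K/2 = 2205.
A = (K − N₀)/N₀ = 12.611. Set K/(1 + A·e^(−rt)) = K/2 → A·e^(−rt) = 1.
e^(−0.34t) = 1/12.611 = 0.0792952, so t = ln(12.611)/0.34 = 2.5346/0.34 = 7.4546.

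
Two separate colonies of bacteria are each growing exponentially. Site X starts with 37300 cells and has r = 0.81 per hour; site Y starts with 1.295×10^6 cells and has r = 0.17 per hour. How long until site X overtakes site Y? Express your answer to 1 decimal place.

Set 37300·e^(0.81t) = 1.295×10^6·e^(0.17t).
e^((0.81 − 0.17)t) = 1.295×10^6/37300 → e^(0.64·t) = 34.718.
0.64·t = ln(34.718) = 3.5473, so t = 3.5473/0.64 = 5.5426.

5.5 hours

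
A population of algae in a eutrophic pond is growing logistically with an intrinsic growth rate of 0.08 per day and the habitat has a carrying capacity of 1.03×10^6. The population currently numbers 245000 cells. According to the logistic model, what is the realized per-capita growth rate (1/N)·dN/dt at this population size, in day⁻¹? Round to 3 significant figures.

(1/N)·dN/dt = r(1 − N/K) = 0.08 × (1 − 245000/1.03×10^6).
= 0.08 × 0.76214 = 0.060971.

0.0610 per day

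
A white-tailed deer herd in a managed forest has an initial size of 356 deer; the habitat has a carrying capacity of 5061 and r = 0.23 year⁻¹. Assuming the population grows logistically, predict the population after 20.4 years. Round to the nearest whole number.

A = (K − N₀)/N₀ = (5061 − 356)/356 = 13.216.
N(t) = K/(1 + A·e^(−rt)) = 5061/(1 + 13.216×e^(−0.23×20.4)).
e^(−4.692) = 0.0091683; denominator = 1 + 13.216×0.0091683 = 1.1212.
N = 5061/1.1212 = 4514.03.

4514 deer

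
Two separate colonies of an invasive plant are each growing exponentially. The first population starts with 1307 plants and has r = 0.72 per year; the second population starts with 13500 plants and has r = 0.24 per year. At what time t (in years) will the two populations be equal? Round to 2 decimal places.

Set 1307·e^(0.72t) = 13500·e^(0.24t).
e^((0.72 − 0.24)t) = 13500/1307 → e^(0.48·t) = 10.329.
0.48·t = ln(10.329) = 2.335, so t = 2.335/0.48 = 4.8645.

4.86 years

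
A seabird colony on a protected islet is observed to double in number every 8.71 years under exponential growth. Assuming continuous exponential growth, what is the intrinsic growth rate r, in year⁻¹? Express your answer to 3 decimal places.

r = ln(2)/t_d = 0.6931/8.71 = 0.079581.

0.080 per year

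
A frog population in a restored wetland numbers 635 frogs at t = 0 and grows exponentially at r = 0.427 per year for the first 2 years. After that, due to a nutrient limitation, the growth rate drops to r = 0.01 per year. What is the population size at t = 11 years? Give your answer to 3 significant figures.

1630 frogs

Phase 1: N(2) = 635·e^(0.427×2) = 635·e^0.854 = 1491.63.
Phase 2 runs for 11 − 2 = 9 years at r = 0.01.
N(11) = 1491.63·e^(0.01×9) = 1491.63·e^0.09 = 1632.1.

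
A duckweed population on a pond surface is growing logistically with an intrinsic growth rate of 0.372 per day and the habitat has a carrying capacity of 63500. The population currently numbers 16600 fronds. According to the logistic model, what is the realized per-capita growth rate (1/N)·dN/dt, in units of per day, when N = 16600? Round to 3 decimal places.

0.275 per day

(1/N)·dN/dt = r(1 − N/K) = 0.372 × (1 − 16600/63500).
= 0.372 × 0.73858 = 0.27475.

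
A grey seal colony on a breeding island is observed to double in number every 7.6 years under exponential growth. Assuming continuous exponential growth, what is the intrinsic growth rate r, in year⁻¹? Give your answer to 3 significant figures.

r = ln(2)/t_d = 0.6931/7.6 = 0.091204.

0.0912 per year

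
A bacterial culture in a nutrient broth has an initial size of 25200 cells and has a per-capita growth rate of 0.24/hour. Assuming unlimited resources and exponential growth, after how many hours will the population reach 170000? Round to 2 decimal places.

Set N₀·e^(rt) = 170000: e^(0.24·t) = 170000/25200 = 6.746.
0.24·t = ln(6.746) = 1.909, so t = 1.909/0.24 = 7.954.

7.95 hours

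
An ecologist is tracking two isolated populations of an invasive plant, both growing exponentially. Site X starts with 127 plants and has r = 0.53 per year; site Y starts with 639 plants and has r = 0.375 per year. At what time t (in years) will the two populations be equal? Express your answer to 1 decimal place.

10.4 years

Set 127·e^(0.53t) = 639·e^(0.375t).
e^((0.53 − 0.375)t) = 639/127 → e^(0.155·t) = 5.0315.
0.155·t = ln(5.0315) = 1.6157, so t = 1.6157/0.155 = 10.424.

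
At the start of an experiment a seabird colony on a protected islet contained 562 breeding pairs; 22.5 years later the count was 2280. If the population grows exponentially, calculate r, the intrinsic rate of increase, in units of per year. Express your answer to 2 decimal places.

From N(t) = N₀·e^(rt): e^(r·22.5) = 2280/562 = 4.0569.
r·22.5 = ln(4.0569) = 1.4004, so r = 1.4004/22.5 = 0.062241.

0.06 per year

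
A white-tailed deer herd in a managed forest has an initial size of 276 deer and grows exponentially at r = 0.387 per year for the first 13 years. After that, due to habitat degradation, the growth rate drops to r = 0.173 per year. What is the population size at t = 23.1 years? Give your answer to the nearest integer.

Phase 1: N(13) = 276·e^(0.387×13) = 276·e^5.031 = 42251.7.
Phase 2 runs for 23.1 − 13 = 10.1 years at r = 0.173.
N(23.1) = 42251.7·e^(0.173×10.1) = 42251.7·e^1.747 = 242486.

242486 deer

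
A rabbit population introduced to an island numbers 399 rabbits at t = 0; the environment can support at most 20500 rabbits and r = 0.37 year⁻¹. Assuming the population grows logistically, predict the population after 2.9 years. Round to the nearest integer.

A = (K − N₀)/N₀ = (20500 − 399)/399 = 50.378.
N(t) = K/(1 + A·e^(−rt)) = 20500/(1 + 50.378×e^(−0.37×2.9)).
e^(−1.073) = 0.34198; denominator = 1 + 50.378×0.34198 = 18.228.
N = 20500/18.228 = 1124.61.

1125 rabbits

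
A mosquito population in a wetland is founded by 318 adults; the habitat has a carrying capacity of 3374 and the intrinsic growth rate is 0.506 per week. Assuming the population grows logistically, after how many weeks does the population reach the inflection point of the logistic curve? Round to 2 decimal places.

4.47 weeks

Logistic growth is fastest at N = K/2 = 1687.
A = (K − N₀)/N₀ = 9.6101. Set K/(1 + A·e^(−rt)) = K/2 → A·e^(−rt) = 1.
e^(−0.506t) = 1/9.6101 = 0.104058, so t = ln(9.6101)/0.506 = 2.2628/0.506 = 4.472.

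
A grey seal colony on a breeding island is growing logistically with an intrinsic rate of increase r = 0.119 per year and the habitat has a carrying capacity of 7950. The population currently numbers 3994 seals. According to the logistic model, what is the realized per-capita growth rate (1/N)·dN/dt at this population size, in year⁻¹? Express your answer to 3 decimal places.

0.059 per year

(1/N)·dN/dt = r(1 − N/K) = 0.119 × (1 − 3994/7950).
= 0.119 × 0.49761 = 0.059216.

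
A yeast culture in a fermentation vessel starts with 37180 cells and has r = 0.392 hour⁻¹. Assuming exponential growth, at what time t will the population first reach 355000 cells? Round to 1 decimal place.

Set N₀·e^(rt) = 355000: e^(0.392·t) = 355000/37180 = 9.5481.
0.392·t = ln(9.5481) = 2.2563, so t = 2.2563/0.392 = 5.756.

5.8 hours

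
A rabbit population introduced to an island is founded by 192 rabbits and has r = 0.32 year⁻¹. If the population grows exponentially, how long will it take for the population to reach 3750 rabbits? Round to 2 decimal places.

9.29 years

Set N₀·e^(rt) = 3750: e^(0.32·t) = 3750/192 = 19.531.
0.32·t = ln(19.531) = 2.972, so t = 2.972/0.32 = 9.2875.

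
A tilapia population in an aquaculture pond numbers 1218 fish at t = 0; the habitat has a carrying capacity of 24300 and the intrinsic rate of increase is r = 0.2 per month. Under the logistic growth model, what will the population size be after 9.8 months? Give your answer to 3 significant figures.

6620 fish

A = (K − N₀)/N₀ = (24300 − 1218)/1218 = 18.951.
N(t) = K/(1 + A·e^(−rt)) = 24300/(1 + 18.951×e^(−0.2×9.8)).
e^(−1.96) = 0.14086; denominator = 1 + 18.951×0.14086 = 3.6694.
N = 24300/3.6694 = 6622.39.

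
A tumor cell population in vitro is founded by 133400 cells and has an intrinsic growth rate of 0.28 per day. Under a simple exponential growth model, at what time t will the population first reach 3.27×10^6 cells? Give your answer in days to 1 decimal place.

11.4 days

Set N₀·e^(rt) = 3.27×10^6: e^(0.28·t) = 3.27×10^6/133400 = 24.513.
0.28·t = ln(24.513) = 3.1992, so t = 3.1992/0.28 = 11.426.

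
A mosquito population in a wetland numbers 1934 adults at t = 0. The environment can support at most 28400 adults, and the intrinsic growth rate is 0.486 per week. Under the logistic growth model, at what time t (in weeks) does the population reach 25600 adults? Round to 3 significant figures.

A = (K − N₀)/N₀ = (28400 − 1934)/1934 = 13.685.
Solve 28400/(1 + 13.685·e^(−0.486t)) = 25600: 1 + 13.685·e^(−0.486t) = 1.1094, so e^(−0.486t) = 0.00799257.
−0.486·t = ln(0.00799257) = -4.8292, so t = 4.8292/0.486 = 9.9367.

9.94 weeks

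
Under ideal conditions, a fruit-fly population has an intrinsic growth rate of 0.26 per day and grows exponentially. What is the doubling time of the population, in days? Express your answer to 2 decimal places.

2.67 days

Doubling time t_d = ln(2)/r = 0.6931/0.26 = 2.666.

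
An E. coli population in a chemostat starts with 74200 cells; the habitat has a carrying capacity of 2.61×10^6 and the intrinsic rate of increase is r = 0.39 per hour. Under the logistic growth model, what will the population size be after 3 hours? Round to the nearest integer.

224867 cells

A = (K − N₀)/N₀ = (2.61×10^6 − 74200)/74200 = 34.175.
N(t) = K/(1 + A·e^(−rt)) = 2.61×10^6/(1 + 34.175×e^(−0.39×3)).
e^(−1.17) = 0.31037; denominator = 1 + 34.175×0.31037 = 11.607.
N = 2.61×10^6/11.607 = 224867.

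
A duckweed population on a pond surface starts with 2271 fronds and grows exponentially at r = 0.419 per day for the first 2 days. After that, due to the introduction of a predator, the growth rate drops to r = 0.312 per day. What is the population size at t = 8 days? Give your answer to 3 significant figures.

34100 fronds

Phase 1: N(2) = 2271·e^(0.419×2) = 2271·e^0.838 = 5249.96.
Phase 2 runs for 8 − 2 = 6 days at r = 0.312.
N(8) = 5249.96·e^(0.312×6) = 5249.96·e^1.872 = 34131.5.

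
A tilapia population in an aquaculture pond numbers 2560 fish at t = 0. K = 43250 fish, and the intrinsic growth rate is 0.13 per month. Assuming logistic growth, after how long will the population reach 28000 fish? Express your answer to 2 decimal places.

A = (K − N₀)/N₀ = (43250 − 2560)/2560 = 15.895.
Solve 43250/(1 + 15.895·e^(−0.13t)) = 28000: 1 + 15.895·e^(−0.13t) = 1.5446, so e^(−0.13t) = 0.0342661.
−0.13·t = ln(0.0342661) = -3.3736, so t = 3.3736/0.13 = 25.951.

25.95 months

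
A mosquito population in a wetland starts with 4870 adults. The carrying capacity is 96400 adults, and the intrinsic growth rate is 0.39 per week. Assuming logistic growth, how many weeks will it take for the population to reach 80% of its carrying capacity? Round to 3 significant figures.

A = (K − N₀)/N₀ = (96400 − 4870)/4870 = 18.795.
Solve 96400/(1 + 18.795·e^(−0.39t)) = 77120: 1 + 18.795·e^(−0.39t) = 1.25, so e^(−0.39t) = 0.0133016.
−0.39·t = ln(0.0133016) = -4.3199, so t = 4.3199/0.39 = 11.077.

11.1 weeks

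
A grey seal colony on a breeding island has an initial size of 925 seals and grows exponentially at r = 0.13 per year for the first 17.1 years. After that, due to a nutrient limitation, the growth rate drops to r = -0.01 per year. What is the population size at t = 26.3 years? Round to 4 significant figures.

Phase 1: N(17.1) = 925·e^(0.13×17.1) = 925·e^2.223 = 8542.37.
Phase 2 runs for 26.3 − 17.1 = 9.2 years at r = -0.01.
N(26.3) = 8542.37·e^(-0.01×9.2) = 8542.37·e^-0.092 = 7791.54.

7792 seals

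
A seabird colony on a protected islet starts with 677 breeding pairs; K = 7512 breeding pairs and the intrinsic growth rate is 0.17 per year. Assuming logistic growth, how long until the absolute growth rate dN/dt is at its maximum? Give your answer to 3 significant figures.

13.6 years

Logistic growth is fastest at N = K/2 = 3756.
A = (K − N₀)/N₀ = 10.096. Set K/(1 + A·e^(−rt)) = K/2 → A·e^(−rt) = 1.
e^(−0.17t) = 1/10.096 = 0.099049, so t = ln(10.096)/0.17 = 2.3121/0.17 = 13.601.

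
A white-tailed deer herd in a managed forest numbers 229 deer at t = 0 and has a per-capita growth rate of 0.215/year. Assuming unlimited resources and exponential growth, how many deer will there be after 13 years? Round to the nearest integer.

3747 deer

N(t) = N₀·e^(rt) = 229 × e^(0.215×13) = 229 × e^2.795.
e^2.795 ≈ 16.363, so N ≈ 229 × 16.363 = 3747.04.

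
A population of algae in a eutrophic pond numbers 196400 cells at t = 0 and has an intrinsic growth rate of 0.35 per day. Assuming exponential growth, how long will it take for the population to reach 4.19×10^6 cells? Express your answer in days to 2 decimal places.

Set N₀·e^(rt) = 4.19×10^6: e^(0.35·t) = 4.19×10^6/196400 = 21.334.
0.35·t = ln(21.334) = 3.0603, so t = 3.0603/0.35 = 8.7437.

8.74 days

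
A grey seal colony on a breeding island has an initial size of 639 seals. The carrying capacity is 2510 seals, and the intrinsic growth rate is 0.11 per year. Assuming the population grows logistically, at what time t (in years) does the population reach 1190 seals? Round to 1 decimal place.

A = (K − N₀)/N₀ = (2510 − 639)/639 = 2.928.
Solve 2510/(1 + 2.928·e^(−0.11t)) = 1190: 1 + 2.928·e^(−0.11t) = 2.1092, so e^(−0.11t) = 0.378838.
−0.11·t = ln(0.378838) = -0.97065, so t = 0.97065/0.11 = 8.824.

8.8 years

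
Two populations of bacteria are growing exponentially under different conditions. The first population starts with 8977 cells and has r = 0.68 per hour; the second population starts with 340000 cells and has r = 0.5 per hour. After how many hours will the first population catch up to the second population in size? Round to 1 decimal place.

Set 8977·e^(0.68t) = 340000·e^(0.5t).
e^((0.68 − 0.5)t) = 340000/8977 → e^(0.18·t) = 37.875.
0.18·t = ln(37.875) = 3.6343, so t = 3.6343/0.18 = 20.19.

20.2 hours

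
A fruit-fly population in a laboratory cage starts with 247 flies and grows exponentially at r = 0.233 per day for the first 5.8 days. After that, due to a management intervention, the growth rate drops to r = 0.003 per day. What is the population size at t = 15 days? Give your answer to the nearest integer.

Phase 1: N(5.8) = 247·e^(0.233×5.8) = 247·e^1.351 = 954.119.
Phase 2 runs for 15 − 5.8 = 9.2 days at r = 0.003.
N(15) = 954.119·e^(0.003×9.2) = 954.119·e^0.0276 = 980.819.

981 flies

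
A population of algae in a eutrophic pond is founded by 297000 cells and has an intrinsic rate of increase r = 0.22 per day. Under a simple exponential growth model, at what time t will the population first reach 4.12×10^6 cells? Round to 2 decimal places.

Set N₀·e^(rt) = 4.12×10^6: e^(0.22·t) = 4.12×10^6/297000 = 13.872.
0.22·t = ln(13.872) = 2.6299, so t = 2.6299/0.22 = 11.954.

11.95 days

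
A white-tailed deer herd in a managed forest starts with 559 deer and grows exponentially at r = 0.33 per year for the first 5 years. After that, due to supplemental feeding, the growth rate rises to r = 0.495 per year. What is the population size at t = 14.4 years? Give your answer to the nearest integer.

Phase 1: N(5) = 559·e^(0.33×5) = 559·e^1.65 = 2910.7.
Phase 2 runs for 14.4 − 5 = 9.4 years at r = 0.495.
N(14.4) = 2910.7·e^(0.495×9.4) = 2910.7·e^4.653 = 305330.

305330 deer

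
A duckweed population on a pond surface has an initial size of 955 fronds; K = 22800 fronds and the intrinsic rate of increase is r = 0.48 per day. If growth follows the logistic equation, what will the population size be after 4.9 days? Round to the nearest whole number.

7176 fronds

A = (K − N₀)/N₀ = (22800 − 955)/955 = 22.874.
N(t) = K/(1 + A·e^(−rt)) = 22800/(1 + 22.874×e^(−0.48×4.9)).
e^(−2.352) = 0.095179; denominator = 1 + 22.874×0.095179 = 3.1771.
N = 22800/3.1771 = 7176.25.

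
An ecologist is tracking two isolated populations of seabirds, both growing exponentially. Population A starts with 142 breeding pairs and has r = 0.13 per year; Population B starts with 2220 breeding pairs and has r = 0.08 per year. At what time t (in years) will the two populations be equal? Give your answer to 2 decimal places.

54.99 years

Set 142·e^(0.13t) = 2220·e^(0.08t).
e^((0.13 − 0.08)t) = 2220/142 → e^(0.05·t) = 15.634.
0.05·t = ln(15.634) = 2.7494, so t = 2.7494/0.05 = 54.989.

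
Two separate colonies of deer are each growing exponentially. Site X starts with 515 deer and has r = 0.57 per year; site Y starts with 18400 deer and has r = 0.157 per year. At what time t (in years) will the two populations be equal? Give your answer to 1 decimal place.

8.7 years

Set 515·e^(0.57t) = 18400·e^(0.157t).
e^((0.57 − 0.157)t) = 18400/515 → e^(0.413·t) = 35.728.
0.413·t = ln(35.728) = 3.5759, so t = 3.5759/0.413 = 8.6584.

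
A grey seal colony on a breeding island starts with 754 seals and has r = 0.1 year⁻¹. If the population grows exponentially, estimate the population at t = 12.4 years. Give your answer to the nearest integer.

N(t) = N₀·e^(rt) = 754 × e^(0.1×12.4) = 754 × e^1.24.
e^1.24 ≈ 3.4556, so N ≈ 754 × 3.4556 = 2605.53.

2606 seals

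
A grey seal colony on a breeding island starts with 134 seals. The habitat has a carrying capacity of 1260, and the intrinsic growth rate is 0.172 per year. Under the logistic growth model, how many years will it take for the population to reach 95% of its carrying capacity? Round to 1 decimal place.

29.5 years

A = (K − N₀)/N₀ = (1260 − 134)/134 = 8.403.
Solve 1260/(1 + 8.403·e^(−0.172t)) = 1197: 1 + 8.403·e^(−0.172t) = 1.0526, so e^(−0.172t) = 0.00626344.
−0.172·t = ln(0.00626344) = -5.073, so t = 5.073/0.172 = 29.494.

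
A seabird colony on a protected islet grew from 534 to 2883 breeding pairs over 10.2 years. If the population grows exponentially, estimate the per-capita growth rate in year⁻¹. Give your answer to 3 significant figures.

From N(t) = N₀·e^(rt): e^(r·10.2) = 2883/534 = 5.3989.
r·10.2 = ln(5.3989) = 1.6862, so r = 1.6862/10.2 = 0.16531.

0.165 per year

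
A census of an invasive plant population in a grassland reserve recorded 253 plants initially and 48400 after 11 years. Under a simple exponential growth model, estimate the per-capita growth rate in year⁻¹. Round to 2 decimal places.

From N(t) = N₀·e^(rt): e^(r·11) = 48400/253 = 191.3.
r·11 = ln(191.3) = 5.2539, so r = 5.2539/11 = 0.47762.

0.48 per year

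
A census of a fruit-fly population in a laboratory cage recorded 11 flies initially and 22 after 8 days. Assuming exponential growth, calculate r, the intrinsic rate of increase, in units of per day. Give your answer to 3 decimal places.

From N(t) = N₀·e^(rt): e^(r·8) = 22/11 = 2.
r·8 = ln(2) = 0.69315, so r = 0.69315/8 = 0.086643.

0.087 per day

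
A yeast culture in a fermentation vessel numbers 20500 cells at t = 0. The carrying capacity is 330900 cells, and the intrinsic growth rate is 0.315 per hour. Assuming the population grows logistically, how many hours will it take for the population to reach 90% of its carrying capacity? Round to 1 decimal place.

A = (K − N₀)/N₀ = (330900 − 20500)/20500 = 15.141.
Solve 330900/(1 + 15.141·e^(−0.315t)) = 297810: 1 + 15.141·e^(−0.315t) = 1.1111, so e^(−0.315t) = 0.0073382.
−0.315·t = ln(0.0073382) = -4.9147, so t = 4.9147/0.315 = 15.602.

15.6 hours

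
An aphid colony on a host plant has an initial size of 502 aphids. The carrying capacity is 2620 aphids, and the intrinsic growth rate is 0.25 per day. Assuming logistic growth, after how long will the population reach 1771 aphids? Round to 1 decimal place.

A = (K − N₀)/N₀ = (2620 − 502)/502 = 4.2191.
Solve 2620/(1 + 4.2191·e^(−0.25t)) = 1771: 1 + 4.2191·e^(−0.25t) = 1.4794, so e^(−0.25t) = 0.113623.
−0.25·t = ln(0.113623) = -2.1749, so t = 2.1749/0.25 = 8.6995.

8.7 days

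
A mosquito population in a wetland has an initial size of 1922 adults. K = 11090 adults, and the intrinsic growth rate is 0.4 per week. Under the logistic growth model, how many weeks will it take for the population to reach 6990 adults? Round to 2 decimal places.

5.24 weeks

A = (K − N₀)/N₀ = (11090 − 1922)/1922 = 4.77.
Solve 11090/(1 + 4.77·e^(−0.4t)) = 6990: 1 + 4.77·e^(−0.4t) = 1.5866, so e^(−0.4t) = 0.122966.
−0.4·t = ln(0.122966) = -2.0958, so t = 2.0958/0.4 = 5.2396.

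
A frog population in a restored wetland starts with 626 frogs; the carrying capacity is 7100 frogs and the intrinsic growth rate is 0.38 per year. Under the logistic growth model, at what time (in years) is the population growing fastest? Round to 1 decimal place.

6.1 years

Logistic growth is fastest at N = K/2 = 3550.
A = (K − N₀)/N₀ = 10.342. Set K/(1 + A·e^(−rt)) = K/2 → A·e^(−rt) = 1.
e^(−0.38t) = 1/10.342 = 0.0966945, so t = ln(10.342)/0.38 = 2.3362/0.38 = 6.1479.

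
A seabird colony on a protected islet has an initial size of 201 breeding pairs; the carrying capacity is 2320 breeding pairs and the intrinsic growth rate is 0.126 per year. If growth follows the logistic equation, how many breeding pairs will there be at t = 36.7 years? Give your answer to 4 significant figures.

A = (K − N₀)/N₀ = (2320 − 201)/201 = 10.542.
N(t) = K/(1 + A·e^(−rt)) = 2320/(1 + 10.542×e^(−0.126×36.7)).
e^(−4.624) = 0.0098115; denominator = 1 + 10.542×0.0098115 = 1.1034.
N = 2320/1.1034 = 2102.52.

2103 breeding pairs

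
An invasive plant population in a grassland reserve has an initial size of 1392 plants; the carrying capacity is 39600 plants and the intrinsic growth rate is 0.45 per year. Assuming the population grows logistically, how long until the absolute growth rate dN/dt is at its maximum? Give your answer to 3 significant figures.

7.36 years

Logistic growth is fastest at N = K/2 = 19800.
A = (K − N₀)/N₀ = 27.448. Set K/(1 + A·e^(−rt)) = K/2 → A·e^(−rt) = 1.
e^(−0.45t) = 1/27.448 = 0.0364322, so t = ln(27.448)/0.45 = 3.3123/0.45 = 7.3607.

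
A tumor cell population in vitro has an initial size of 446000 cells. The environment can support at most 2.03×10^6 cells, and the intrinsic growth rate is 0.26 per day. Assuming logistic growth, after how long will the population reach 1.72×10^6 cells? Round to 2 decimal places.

11.46 days

A = (K − N₀)/N₀ = (2.03×10^6 − 446000)/446000 = 3.5516.
Solve 2.03×10^6/(1 + 3.5516·e^(−0.26t)) = 1.72×10^6: 1 + 3.5516·e^(−0.26t) = 1.1802, so e^(−0.26t) = 0.0507473.
−0.26·t = ln(0.0507473) = -2.9809, so t = 2.9809/0.26 = 11.465.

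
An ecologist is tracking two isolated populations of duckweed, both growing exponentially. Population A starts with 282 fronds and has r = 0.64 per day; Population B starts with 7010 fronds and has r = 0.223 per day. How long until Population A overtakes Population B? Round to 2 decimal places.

Set 282·e^(0.64t) = 7010·e^(0.223t).
e^((0.64 − 0.223)t) = 7010/282 → e^(0.417·t) = 24.858.
0.417·t = ln(24.858) = 3.2132, so t = 3.2132/0.417 = 7.7055.

7.71 days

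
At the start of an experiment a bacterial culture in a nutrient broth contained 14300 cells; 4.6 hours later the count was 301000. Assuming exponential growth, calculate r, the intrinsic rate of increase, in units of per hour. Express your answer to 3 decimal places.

From N(t) = N₀·e^(rt): e^(r·4.6) = 301000/14300 = 21.049.
r·4.6 = ln(21.049) = 3.0469, so r = 3.0469/4.6 = 0.66236.

0.662 per hour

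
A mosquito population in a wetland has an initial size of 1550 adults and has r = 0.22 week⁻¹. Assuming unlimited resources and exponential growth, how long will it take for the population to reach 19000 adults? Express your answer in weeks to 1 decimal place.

Set N₀·e^(rt) = 19000: e^(0.22·t) = 19000/1550 = 12.258.
0.22·t = ln(12.258) = 2.5062, so t = 2.5062/0.22 = 11.392.

11.4 weeks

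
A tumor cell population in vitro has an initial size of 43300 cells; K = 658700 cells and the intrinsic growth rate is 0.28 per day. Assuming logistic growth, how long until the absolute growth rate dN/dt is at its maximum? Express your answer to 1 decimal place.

Logistic growth is fastest at N = K/2 = 329350.
A = (K − N₀)/N₀ = 14.212. Set K/(1 + A·e^(−rt)) = K/2 → A·e^(−rt) = 1.
e^(−0.28t) = 1/14.212 = 0.0703607, so t = ln(14.212)/0.28 = 2.6541/0.28 = 9.479.

9.5 days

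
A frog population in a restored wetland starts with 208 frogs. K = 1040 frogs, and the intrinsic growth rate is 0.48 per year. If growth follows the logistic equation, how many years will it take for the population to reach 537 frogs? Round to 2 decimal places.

A = (K − N₀)/N₀ = (1040 − 208)/208 = 4.
Solve 1040/(1 + 4·e^(−0.48t)) = 537: 1 + 4·e^(−0.48t) = 1.9367, so e^(−0.48t) = 0.234171.
−0.48·t = ln(0.234171) = -1.4517, so t = 1.4517/0.48 = 3.0244.

3.02 years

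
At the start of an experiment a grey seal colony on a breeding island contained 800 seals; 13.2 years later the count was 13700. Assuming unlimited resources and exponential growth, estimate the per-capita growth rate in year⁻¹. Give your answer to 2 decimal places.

0.22 per year

From N(t) = N₀·e^(rt): e^(r·13.2) = 13700/800 = 17.125.
r·13.2 = ln(17.125) = 2.8405, so r = 2.8405/13.2 = 0.21519.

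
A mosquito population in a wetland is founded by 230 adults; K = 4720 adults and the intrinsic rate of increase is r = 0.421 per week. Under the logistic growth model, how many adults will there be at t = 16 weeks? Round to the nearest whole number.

A = (K − N₀)/N₀ = (4720 − 230)/230 = 19.522.
N(t) = K/(1 + A·e^(−rt)) = 4720/(1 + 19.522×e^(−0.421×16)).
e^(−6.736) = 0.0011874; denominator = 1 + 19.522×0.0011874 = 1.0232.
N = 4720/1.0232 = 4613.07.

4613 adults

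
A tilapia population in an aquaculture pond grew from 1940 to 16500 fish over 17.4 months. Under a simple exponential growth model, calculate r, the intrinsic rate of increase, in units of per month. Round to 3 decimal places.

From N(t) = N₀·e^(rt): e^(r·17.4) = 16500/1940 = 8.5052.
r·17.4 = ln(8.5052) = 2.1407, so r = 2.1407/17.4 = 0.12303.

0.123 per month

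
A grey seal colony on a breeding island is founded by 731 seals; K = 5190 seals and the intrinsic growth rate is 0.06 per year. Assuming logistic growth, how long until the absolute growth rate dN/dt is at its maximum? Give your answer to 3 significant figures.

30.1 years

Logistic growth is fastest at N = K/2 = 2595.
A = (K − N₀)/N₀ = 6.0999. Set K/(1 + A·e^(−rt)) = K/2 → A·e^(−rt) = 1.
e^(−0.06t) = 1/6.0999 = 0.163938, so t = ln(6.0999)/0.06 = 1.8083/0.06 = 30.138.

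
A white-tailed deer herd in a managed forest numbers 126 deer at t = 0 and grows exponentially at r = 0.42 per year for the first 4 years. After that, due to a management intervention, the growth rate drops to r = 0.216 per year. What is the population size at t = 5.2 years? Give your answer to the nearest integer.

876 deer

Phase 1: N(4) = 126·e^(0.42×4) = 126·e^1.68 = 676.06.
Phase 2 runs for 5.2 − 4 = 1.2 years at r = 0.216.
N(5.2) = 676.06·e^(0.216×1.2) = 676.06·e^0.2592 = 876.101.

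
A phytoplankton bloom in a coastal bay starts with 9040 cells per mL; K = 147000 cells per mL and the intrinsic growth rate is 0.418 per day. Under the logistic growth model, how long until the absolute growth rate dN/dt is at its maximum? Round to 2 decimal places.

Logistic growth is fastest at N = K/2 = 73500.
A = (K − N₀)/N₀ = 15.261. Set K/(1 + A·e^(−rt)) = K/2 → A·e^(−rt) = 1.
e^(−0.418t) = 1/15.261 = 0.0655262, so t = ln(15.261)/0.418 = 2.7253/0.418 = 6.5199.

6.52 days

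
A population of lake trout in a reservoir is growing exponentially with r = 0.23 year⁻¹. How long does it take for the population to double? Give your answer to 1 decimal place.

3.0 years

Doubling time t_d = ln(2)/r = 0.6931/0.23 = 3.0137.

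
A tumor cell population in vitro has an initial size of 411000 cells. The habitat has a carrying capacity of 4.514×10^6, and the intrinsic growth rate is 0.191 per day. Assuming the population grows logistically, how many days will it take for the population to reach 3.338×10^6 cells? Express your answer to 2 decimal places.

17.51 days

A = (K − N₀)/N₀ = (4.514×10^6 − 411000)/411000 = 9.983.
Solve 4.514×10^6/(1 + 9.983·e^(−0.191t)) = 3.338×10^6: 1 + 9.983·e^(−0.191t) = 1.3523, so e^(−0.191t) = 0.0352908.
−0.191·t = ln(0.0352908) = -3.3441, so t = 3.3441/0.191 = 17.509.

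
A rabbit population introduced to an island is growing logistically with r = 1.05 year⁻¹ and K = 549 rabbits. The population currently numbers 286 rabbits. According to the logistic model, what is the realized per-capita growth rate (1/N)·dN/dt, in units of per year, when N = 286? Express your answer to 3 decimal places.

0.503 per year

(1/N)·dN/dt = r(1 − N/K) = 1.05 × (1 − 286/549).
= 1.05 × 0.47905 = 0.50301.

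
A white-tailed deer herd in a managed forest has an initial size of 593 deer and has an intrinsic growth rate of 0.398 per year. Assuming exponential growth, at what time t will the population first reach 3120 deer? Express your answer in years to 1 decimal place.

4.2 years

Set N₀·e^(rt) = 3120: e^(0.398·t) = 3120/593 = 5.2614.
0.398·t = ln(5.2614) = 1.6604, so t = 1.6604/0.398 = 4.1718.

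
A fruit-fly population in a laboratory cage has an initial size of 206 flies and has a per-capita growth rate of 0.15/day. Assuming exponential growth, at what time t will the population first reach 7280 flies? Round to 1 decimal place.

23.8 days

Set N₀·e^(rt) = 7280: e^(0.15·t) = 7280/206 = 35.34.
0.15·t = ln(35.34) = 3.565, so t = 3.565/0.15 = 23.767.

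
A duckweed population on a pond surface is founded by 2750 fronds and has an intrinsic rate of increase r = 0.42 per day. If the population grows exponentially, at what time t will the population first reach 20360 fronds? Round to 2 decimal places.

Set N₀·e^(rt) = 20360: e^(0.42·t) = 20360/2750 = 7.4036.
0.42·t = ln(7.4036) = 2.002, so t = 2.002/0.42 = 4.7666.

4.77 days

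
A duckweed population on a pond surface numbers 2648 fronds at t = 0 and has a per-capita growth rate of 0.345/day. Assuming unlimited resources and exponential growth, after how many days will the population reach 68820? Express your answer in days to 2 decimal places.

9.44 days

Set N₀·e^(rt) = 68820: e^(0.345·t) = 68820/2648 = 25.989.
0.345·t = ln(25.989) = 3.2577, so t = 3.2577/0.345 = 9.4426.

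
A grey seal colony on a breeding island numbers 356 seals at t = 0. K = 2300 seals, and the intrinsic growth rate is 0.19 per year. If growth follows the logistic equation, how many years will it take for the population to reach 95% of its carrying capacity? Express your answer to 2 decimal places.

A = (K − N₀)/N₀ = (2300 − 356)/356 = 5.4607.
Solve 2300/(1 + 5.4607·e^(−0.19t)) = 2185: 1 + 5.4607·e^(−0.19t) = 1.0526, so e^(−0.19t) = 0.00963829.
−0.19·t = ln(0.00963829) = -4.642, so t = 4.642/0.19 = 24.432.

24.43 years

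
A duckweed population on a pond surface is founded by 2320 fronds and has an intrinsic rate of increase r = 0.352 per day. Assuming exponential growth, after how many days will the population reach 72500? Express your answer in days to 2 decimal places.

9.78 days

Set N₀·e^(rt) = 72500: e^(0.352·t) = 72500/2320 = 31.25.
0.352·t = ln(31.25) = 3.442, so t = 3.442/0.352 = 9.7785.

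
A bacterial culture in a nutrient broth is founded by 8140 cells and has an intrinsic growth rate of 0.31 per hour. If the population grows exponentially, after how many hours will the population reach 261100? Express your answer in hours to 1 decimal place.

11.2 hours

Set N₀·e^(rt) = 261100: e^(0.31·t) = 261100/8140 = 32.076.
0.31·t = ln(32.076) = 3.4681, so t = 3.4681/0.31 = 11.187.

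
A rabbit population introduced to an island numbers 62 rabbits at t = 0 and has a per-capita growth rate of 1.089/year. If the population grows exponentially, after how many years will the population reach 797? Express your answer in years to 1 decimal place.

2.3 years

Set N₀·e^(rt) = 797: e^(1.089·t) = 797/62 = 12.855.
1.089·t = ln(12.855) = 2.5537, so t = 2.5537/1.089 = 2.345.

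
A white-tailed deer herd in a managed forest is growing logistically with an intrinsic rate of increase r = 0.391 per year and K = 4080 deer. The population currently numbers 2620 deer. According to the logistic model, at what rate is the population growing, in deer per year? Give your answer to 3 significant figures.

dN/dt = rN(1 − N/K) = 0.391 × 2620 × (1 − 2620/4080).
1 − 2620/4080 = 0.35784; dN/dt = 0.391 × 2620 × 0.35784 = 366.58.

367 deer per year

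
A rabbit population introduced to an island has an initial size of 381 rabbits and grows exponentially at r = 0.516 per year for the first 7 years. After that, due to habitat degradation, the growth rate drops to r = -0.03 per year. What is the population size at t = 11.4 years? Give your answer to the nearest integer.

12367 rabbits

Phase 1: N(7) = 381·e^(0.516×7) = 381·e^3.612 = 14112.3.
Phase 2 runs for 11.4 − 7 = 4.4 years at r = -0.03.
N(11.4) = 14112.3·e^(-0.03×4.4) = 14112.3·e^-0.132 = 12367.2.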